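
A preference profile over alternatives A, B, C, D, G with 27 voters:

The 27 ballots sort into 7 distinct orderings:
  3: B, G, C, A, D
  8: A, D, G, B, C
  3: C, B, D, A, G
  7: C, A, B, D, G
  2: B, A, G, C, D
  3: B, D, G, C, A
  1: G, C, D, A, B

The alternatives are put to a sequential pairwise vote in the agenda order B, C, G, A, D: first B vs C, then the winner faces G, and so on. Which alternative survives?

Round 1: B vs C — 16–11, B advances.
Round 2: B vs G — 18–9, B advances.
Round 3: B vs A — 11–16, A advances.
Round 4: A vs D — 20–7, A advances.
The agenda winner is A.

A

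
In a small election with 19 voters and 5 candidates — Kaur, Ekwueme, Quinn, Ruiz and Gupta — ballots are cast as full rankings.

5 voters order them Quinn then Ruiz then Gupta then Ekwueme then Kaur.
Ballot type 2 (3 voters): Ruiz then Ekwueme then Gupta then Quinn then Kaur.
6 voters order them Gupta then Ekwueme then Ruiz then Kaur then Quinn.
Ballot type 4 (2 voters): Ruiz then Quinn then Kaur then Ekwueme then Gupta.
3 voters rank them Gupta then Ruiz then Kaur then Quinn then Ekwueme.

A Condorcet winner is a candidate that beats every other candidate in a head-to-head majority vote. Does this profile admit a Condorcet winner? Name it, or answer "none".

Head-to-head results (19 voters):
Kaur vs Ekwueme: Ekwueme, 14–5.
Kaur vs Quinn: Quinn wins 10–9.
Kaur vs Ruiz: 0 for Kaur, 19 for Ruiz — Ruiz by 19–0.
Kaur–Gupta: Gupta 17–2.
Ekwueme vs Quinn: Quinn, 10–9.
Ekwueme vs Ruiz: Ekwueme preferred on 6 ballots; Ruiz wins 13–6.
Ekwueme–Gupta: Gupta 14–5.
Quinn–Ruiz: Ruiz 14–5.
Quinn vs Gupta: Quinn preferred on 5+2 = 7 ballots; Gupta wins 12–7.
Ruiz vs Gupta: Ruiz preferred on 5+3+2 = 10 ballots; Ruiz wins 10–9.
Ruiz beats each of Kaur, Ekwueme, Quinn, Gupta — Ruiz is the Condorcet winner.

Ruiz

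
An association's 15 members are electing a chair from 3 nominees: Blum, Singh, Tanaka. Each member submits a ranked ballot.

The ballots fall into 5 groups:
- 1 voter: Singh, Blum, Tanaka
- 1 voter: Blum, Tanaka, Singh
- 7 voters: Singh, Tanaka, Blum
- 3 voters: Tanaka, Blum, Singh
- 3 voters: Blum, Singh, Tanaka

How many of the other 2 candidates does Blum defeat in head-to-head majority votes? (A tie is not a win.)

Blum against each rival (15 voters):
Blum vs Singh: Singh wins 8–7.
Blum vs Tanaka: Blum is ranked higher on 1+1+3 = 5 ballots, Tanaka on 10. Tanaka wins 10–5.
Blum beats no one; loses to Singh, Tanaka — 0 pairwise wins.

0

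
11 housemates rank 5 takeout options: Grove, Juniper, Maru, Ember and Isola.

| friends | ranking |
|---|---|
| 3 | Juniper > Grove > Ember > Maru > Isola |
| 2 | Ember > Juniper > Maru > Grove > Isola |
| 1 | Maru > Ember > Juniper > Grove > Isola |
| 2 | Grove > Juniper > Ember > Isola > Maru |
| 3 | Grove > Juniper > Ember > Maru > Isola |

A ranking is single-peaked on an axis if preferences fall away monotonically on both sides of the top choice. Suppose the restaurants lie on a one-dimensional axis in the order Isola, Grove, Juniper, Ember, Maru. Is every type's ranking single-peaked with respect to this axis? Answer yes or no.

yes

Axis positions: Isola=1, Grove=2, Juniper=3, Ember=4, Maru=5.
Type 1 (peak Juniper at position 3): ranking walks positions 3-2-4-5-1, expanding outward from the peak — single-peaked.
Type 2 (peak Ember at position 4): ranking walks positions 4-3-5-2-1, expanding outward from the peak — single-peaked.
Type 3 (peak Maru at position 5): ranking walks positions 5-4-3-2-1, expanding outward from the peak — single-peaked.
Type 4 (peak Grove at position 2): ranking walks positions 2-3-4-1-5, expanding outward from the peak — single-peaked.
Type 5 (peak Grove at position 2): ranking walks positions 2-3-4-5-1, expanding outward from the peak — single-peaked.
Every ranking is single-peaked on this axis.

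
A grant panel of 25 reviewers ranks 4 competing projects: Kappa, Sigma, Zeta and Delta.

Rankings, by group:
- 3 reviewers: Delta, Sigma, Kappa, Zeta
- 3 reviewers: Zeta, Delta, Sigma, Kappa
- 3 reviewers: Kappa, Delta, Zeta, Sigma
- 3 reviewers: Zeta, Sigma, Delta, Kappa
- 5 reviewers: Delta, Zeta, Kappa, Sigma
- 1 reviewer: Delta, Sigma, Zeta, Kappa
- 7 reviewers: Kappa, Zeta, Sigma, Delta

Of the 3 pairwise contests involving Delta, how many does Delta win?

2

Delta against each rival (25 reviewers):
Delta vs Kappa: Delta, 15–10.
Delta vs Sigma: Delta wins 15–10.
Delta–Zeta: Zeta 13–12.
Delta beats Kappa, Sigma; loses to Zeta — 2 pairwise wins.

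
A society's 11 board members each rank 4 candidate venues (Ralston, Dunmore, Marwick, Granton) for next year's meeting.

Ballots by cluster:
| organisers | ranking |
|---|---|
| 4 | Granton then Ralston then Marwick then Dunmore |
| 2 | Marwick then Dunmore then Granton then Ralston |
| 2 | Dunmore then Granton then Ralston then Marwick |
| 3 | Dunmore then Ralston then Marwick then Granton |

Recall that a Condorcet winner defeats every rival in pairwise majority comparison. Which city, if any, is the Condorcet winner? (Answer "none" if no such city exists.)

Check each pair by majority over 11 ballots:
Ralston vs Dunmore: Dunmore wins 7–4.
Ralston–Marwick: Ralston 9–2.
Ralston vs Granton: Granton wins 8–3.
Dunmore–Marwick: Marwick 6–5.
Dunmore–Granton: Dunmore 7–4.
Marwick vs Granton: Granton wins 6–5.
Every city loses at least once (Ralston loses to Dunmore; Dunmore loses to Marwick; Marwick loses to Ralston; Granton loses to Dunmore). The majority relation contains the cycle Ralston > Marwick > Dunmore > Ralston, so there is no Condorcet winner.

none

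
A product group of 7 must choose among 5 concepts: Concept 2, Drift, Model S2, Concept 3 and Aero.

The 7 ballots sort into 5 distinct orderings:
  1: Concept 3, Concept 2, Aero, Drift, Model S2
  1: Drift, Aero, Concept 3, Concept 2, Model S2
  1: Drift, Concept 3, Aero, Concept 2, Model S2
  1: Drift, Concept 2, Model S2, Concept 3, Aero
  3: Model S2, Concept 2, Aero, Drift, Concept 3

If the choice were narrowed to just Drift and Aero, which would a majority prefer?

Aero

Ballots ranking Drift above Aero: 1 + 1 + 1 = 3.
Ballots ranking Aero above Drift: 7 − 3 = 4.
Aero wins the head-to-head 4–3.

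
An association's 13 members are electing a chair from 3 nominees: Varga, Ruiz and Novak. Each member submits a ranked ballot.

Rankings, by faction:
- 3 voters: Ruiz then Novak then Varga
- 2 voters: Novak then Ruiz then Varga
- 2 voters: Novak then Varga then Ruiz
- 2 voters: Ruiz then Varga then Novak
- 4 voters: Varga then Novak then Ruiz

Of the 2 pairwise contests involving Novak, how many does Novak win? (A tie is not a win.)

Novak against each rival (13 voters):
Novak vs Varga: Novak wins 7–6.
Novak vs Ruiz: Novak is ranked higher on 2+2+4 = 8 ballots, Ruiz on 5. Novak wins 8–5.
Novak beats Varga, Ruiz — 2 pairwise wins.

2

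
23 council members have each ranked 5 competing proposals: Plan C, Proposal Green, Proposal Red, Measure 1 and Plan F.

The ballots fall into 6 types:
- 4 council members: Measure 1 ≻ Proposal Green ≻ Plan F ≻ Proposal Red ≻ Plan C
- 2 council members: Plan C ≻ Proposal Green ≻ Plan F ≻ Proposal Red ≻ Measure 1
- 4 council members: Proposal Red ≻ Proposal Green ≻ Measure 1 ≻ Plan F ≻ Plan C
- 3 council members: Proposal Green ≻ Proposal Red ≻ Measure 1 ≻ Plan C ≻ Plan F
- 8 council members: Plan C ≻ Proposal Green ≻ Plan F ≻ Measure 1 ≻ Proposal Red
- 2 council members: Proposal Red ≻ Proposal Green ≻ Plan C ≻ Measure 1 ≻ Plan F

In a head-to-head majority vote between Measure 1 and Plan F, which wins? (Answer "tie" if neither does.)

Measure 1

Ballots ranking Measure 1 above Plan F: 4 + 4 + 3 + 2 = 13.
Ballots ranking Plan F above Measure 1: 23 − 13 = 10.
Measure 1 wins the head-to-head 13–10.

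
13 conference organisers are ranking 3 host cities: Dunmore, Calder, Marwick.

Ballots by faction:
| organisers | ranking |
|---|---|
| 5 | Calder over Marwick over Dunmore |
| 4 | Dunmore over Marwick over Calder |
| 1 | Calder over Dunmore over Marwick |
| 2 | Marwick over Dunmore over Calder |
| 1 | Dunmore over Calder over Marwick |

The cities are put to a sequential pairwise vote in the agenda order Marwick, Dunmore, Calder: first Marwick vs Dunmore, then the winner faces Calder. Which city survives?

Round 1: Marwick vs Dunmore — 7–6, Marwick advances.
Round 2: Marwick vs Calder — 6–7, Calder advances.
Calder survives the agenda.

Calder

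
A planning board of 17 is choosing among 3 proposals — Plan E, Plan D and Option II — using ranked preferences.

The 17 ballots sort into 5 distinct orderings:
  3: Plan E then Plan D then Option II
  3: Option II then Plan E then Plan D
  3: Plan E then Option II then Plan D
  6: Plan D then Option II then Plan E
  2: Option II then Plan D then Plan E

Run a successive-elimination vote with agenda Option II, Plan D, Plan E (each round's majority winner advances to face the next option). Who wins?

Plan E

Round 1: Option II vs Plan D — 8–9, Plan D advances.
Round 2: Plan D vs Plan E — 8–9, Plan E advances.
Plan E survives the agenda.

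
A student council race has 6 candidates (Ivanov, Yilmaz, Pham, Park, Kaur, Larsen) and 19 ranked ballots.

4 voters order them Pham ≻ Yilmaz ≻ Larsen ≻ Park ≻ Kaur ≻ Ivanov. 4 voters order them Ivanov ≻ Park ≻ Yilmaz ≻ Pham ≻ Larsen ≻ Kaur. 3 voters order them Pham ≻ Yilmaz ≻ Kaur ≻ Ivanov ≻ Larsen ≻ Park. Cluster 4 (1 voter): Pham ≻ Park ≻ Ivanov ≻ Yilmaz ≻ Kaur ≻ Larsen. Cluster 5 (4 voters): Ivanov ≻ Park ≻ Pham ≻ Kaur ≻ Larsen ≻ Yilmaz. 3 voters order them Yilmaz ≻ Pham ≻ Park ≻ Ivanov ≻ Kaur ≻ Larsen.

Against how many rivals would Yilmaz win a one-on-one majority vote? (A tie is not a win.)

4

Yilmaz against each rival (19 voters):
Yilmaz vs Ivanov: Yilmaz, 10–9.
Yilmaz–Pham: Pham 12–7.
Yilmaz vs Park: Yilmaz wins 10–9.
Yilmaz vs Kaur: Yilmaz is ranked higher on 4+4+3+1+3 = 15 ballots, Kaur on 4. Yilmaz wins 15–4.
Yilmaz vs Larsen: Yilmaz wins 15–4.
Yilmaz beats Ivanov, Park, Kaur, Larsen; loses to Pham — 4 pairwise wins.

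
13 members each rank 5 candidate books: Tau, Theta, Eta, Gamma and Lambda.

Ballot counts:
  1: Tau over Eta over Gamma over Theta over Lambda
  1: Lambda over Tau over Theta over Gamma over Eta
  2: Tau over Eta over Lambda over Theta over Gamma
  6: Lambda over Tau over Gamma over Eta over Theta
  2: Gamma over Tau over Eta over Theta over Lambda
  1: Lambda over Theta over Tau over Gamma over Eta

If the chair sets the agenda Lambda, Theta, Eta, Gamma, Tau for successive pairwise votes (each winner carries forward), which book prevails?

Lambda

Round 1: Lambda vs Theta — 10–3, Lambda advances.
Round 2: Lambda vs Eta — 8–5, Lambda advances.
Round 3: Lambda vs Gamma — 10–3, Lambda advances.
Round 4: Lambda vs Tau — 8–5, Lambda advances.
The agenda winner is Lambda.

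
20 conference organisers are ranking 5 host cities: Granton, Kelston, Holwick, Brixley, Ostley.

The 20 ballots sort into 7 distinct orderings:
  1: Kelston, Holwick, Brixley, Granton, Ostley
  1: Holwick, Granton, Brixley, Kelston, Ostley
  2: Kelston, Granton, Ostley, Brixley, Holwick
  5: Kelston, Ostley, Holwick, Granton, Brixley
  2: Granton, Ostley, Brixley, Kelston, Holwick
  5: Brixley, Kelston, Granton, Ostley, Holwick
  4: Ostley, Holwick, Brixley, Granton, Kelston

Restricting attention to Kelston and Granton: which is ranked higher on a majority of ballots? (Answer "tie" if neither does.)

Ballots ranking Kelston above Granton: 1 + 2 + 5 + 5 = 13.
Ballots ranking Granton above Kelston: 20 − 13 = 7.
Kelston wins the head-to-head 13–7.

Kelston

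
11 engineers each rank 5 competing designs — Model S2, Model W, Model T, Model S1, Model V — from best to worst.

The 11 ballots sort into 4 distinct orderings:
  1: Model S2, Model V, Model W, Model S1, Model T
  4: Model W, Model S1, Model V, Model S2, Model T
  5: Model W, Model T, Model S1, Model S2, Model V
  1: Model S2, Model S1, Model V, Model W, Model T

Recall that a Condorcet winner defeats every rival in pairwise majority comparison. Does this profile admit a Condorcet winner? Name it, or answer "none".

Head-to-head results (11 engineers):
Model S2 vs Model W: Model S2 is ranked higher on 1+1 = 2 ballots, Model W on 9. Model W wins 9–2.
Model S2 vs Model T: Model S2, 6–5.
Model S2 vs Model S1: Model S1 wins 9–2.
Model S2 vs Model V: Model S2 is ranked higher on 1+5+1 = 7 ballots, Model V on 4. Model S2 wins 7–4.
Model W vs Model T: Model W, 11–0.
Model W vs Model S1: 1+4+5 = 10 for Model W, 1 for Model S1 — Model W by 10–1.
Model W vs Model V: 4+5 = 9 for Model W, 2 for Model V — Model W by 9–2.
Model T vs Model S1: Model T is ranked higher on 5 ballots, Model S1 on 6. Model S1 wins 6–5.
Model T vs Model V: Model V wins 6–5.
Model S1 vs Model V: Model S1 wins 10–1.
Model W beats each of Model S2, Model T, Model S1, Model V — Model W is the Condorcet winner.

Model W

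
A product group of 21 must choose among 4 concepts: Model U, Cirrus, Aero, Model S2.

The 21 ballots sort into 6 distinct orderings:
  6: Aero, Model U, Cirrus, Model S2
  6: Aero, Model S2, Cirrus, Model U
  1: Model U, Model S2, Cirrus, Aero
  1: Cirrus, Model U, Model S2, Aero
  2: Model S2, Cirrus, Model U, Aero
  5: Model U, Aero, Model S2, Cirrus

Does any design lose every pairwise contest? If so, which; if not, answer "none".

Cirrus

Pairwise majorities:
Model U vs Cirrus: Model U wins 12–9.
Model U vs Aero: Aero, 12–9.
Model U–Model S2: Model U 13–8.
Cirrus–Aero: Aero 17–4.
Cirrus vs Model S2: Cirrus preferred on 6+1 = 7 ballots; Model S2 wins 14–7.
Aero–Model S2: Aero 17–4.
Only Cirrus has no wins; Cirrus is the Condorcet loser.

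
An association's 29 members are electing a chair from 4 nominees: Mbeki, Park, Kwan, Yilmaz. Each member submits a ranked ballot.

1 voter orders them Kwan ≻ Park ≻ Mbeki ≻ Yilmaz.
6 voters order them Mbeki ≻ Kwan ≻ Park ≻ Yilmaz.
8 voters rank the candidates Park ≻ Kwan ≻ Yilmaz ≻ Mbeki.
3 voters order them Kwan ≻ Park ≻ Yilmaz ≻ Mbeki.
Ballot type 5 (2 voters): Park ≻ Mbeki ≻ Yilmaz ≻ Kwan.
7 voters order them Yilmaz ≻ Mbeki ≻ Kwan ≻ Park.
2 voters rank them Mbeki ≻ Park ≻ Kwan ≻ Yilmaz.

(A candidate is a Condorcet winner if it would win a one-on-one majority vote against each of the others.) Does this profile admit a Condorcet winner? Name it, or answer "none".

none

Head-to-head results (29 voters):
Mbeki–Park: Mbeki 15–14.
Mbeki vs Kwan: Mbeki wins 17–12.
Mbeki vs Yilmaz: 1+6+2+2 = 11 for Mbeki, 18 for Yilmaz — Yilmaz by 18–11.
Park vs Kwan: Park preferred on 8+2+2 = 12 ballots; Kwan wins 17–12.
Park vs Yilmaz: 22 to 7, Park.
Kwan vs Yilmaz: 20 to 9, Kwan.
Every candidate loses at least once (Mbeki loses to Yilmaz; Park loses to Mbeki; Kwan loses to Mbeki; Yilmaz loses to Park). The majority relation contains the cycle Mbeki > Park > Yilmaz > Mbeki, so there is no Condorcet winner.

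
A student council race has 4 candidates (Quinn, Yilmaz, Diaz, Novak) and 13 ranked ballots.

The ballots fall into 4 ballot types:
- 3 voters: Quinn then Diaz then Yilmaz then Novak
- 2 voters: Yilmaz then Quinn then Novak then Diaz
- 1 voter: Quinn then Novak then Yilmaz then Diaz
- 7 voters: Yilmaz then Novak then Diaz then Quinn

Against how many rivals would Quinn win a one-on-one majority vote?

0

Quinn against each rival (13 voters):
Quinn vs Yilmaz: Yilmaz, 9–4.
Quinn–Diaz: Diaz 7–6.
Quinn–Novak: Novak 7–6.
Quinn beats no one; loses to Yilmaz, Diaz, Novak — 0 pairwise wins.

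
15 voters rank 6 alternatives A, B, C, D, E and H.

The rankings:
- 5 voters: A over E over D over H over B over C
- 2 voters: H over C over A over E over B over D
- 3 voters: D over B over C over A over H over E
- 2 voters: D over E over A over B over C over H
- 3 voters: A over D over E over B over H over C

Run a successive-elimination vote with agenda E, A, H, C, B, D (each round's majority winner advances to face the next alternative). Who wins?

A

Round 1: E vs A — 2–13, A advances.
Round 2: A vs H — 13–2, A advances.
Round 3: A vs C — 10–5, A advances.
Round 4: A vs B — 12–3, A advances.
Round 5: A vs D — 10–5, A advances.
The agenda winner is A.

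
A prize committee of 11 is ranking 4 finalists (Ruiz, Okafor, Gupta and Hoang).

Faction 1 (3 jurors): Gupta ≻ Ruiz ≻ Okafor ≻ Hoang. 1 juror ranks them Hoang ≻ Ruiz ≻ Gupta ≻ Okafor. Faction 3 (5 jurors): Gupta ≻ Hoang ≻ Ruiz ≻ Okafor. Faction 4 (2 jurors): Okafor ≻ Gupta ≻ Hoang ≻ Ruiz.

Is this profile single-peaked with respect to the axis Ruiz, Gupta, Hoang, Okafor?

Axis positions: Ruiz=1, Gupta=2, Hoang=3, Okafor=4.
Faction 1: ranking walks positions 2-1-4-3; Okafor is ranked above Hoang even though Hoang lies between Okafor and the peak Gupta on the axis — preferences dip and rise again. Not single-peaked.
Faction 2: ranking walks positions 3-1-2-4; Ruiz is ranked above Gupta even though Gupta lies between Ruiz and the peak Hoang on the axis — preferences dip and rise again. Not single-peaked.
Faction 3 (peak Gupta at position 2): ranking walks positions 2-3-1-4, expanding outward from the peak — single-peaked.
Faction 4: ranking walks positions 4-2-3-1; Gupta is ranked above Hoang even though Hoang lies between Gupta and the peak Okafor on the axis — preferences dip and rise again. Not single-peaked.
Faction 1 violates single-peakedness, so the profile is not single-peaked on this axis.

no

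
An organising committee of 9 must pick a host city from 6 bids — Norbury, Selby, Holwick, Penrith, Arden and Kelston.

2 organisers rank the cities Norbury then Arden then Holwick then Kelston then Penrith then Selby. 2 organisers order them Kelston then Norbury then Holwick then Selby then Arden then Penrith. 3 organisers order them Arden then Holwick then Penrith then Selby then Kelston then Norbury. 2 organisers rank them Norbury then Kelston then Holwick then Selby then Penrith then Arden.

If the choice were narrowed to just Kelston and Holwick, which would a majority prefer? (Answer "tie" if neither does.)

Holwick

Ballots ranking Kelston above Holwick: 2 + 2 = 4.
Ballots ranking Holwick above Kelston: 9 − 4 = 5.
Holwick wins the head-to-head 5–4.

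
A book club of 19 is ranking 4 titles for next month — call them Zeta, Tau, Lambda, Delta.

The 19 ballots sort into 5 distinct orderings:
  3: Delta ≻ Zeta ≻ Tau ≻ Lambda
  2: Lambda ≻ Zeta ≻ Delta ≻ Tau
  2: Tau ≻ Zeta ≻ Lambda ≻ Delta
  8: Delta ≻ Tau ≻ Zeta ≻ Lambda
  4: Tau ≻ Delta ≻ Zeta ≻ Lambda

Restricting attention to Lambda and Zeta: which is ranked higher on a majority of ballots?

Ballots ranking Lambda above Zeta: 2.
Ballots ranking Zeta above Lambda: 19 − 2 = 17.
Zeta wins the head-to-head 17–2.

Zeta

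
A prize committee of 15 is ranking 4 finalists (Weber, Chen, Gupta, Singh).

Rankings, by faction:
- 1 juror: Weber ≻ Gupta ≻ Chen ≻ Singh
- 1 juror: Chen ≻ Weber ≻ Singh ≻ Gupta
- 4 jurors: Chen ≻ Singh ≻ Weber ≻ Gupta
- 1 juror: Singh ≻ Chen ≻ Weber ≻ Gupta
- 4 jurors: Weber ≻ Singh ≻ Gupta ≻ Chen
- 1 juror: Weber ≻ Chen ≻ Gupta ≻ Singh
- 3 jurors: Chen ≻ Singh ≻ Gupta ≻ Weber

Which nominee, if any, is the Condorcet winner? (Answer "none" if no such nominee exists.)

Chen

Pairwise majorities:
Weber–Chen: Chen 9–6.
Weber–Gupta: Weber 12–3.
Weber vs Singh: Singh wins 8–7.
Chen–Gupta: Chen 10–5.
Chen vs Singh: Chen wins 10–5.
Gupta–Singh: Singh 13–2.
Chen beats each of Weber, Gupta, Singh — Chen is the Condorcet winner.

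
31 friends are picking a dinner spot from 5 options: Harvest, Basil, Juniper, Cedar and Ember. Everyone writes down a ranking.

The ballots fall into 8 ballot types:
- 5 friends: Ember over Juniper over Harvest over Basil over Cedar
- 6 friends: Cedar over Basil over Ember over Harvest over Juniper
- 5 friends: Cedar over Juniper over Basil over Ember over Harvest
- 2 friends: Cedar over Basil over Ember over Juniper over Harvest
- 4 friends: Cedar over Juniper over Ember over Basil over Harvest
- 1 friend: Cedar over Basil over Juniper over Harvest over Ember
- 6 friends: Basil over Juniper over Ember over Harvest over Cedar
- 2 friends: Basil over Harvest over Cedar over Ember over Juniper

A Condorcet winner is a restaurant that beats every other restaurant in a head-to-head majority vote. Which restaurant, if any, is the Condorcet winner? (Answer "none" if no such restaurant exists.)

Check each pair by majority over 31 ballots:
Harvest vs Basil: Basil, 26–5.
Harvest–Juniper: Juniper 23–8.
Harvest–Cedar: Cedar 18–13.
Harvest vs Ember: 1+2 = 3 for Harvest, 28 for Ember — Ember by 28–3.
Basil–Juniper: Basil 17–14.
Basil vs Cedar: Cedar, 18–13.
Basil–Ember: Basil 22–9.
Juniper vs Cedar: Juniper is ranked higher on 5+6 = 11 ballots, Cedar on 20. Cedar wins 20–11.
Juniper vs Ember: Juniper, 16–15.
Cedar–Ember: Cedar 20–11.
Only Cedar has no losses; Cedar is the Condorcet winner.

Cedar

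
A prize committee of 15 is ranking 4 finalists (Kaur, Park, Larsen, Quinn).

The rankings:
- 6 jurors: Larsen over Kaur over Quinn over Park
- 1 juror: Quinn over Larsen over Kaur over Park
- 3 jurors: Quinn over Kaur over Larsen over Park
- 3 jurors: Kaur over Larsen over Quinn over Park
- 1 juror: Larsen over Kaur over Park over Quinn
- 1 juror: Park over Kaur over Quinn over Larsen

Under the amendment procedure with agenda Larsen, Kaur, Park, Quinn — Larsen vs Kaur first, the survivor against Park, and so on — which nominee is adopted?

Larsen

Round 1: Larsen vs Kaur — 8–7, Larsen advances.
Round 2: Larsen vs Park — 14–1, Larsen advances.
Round 3: Larsen vs Quinn — 10–5, Larsen advances.
The agenda winner is Larsen.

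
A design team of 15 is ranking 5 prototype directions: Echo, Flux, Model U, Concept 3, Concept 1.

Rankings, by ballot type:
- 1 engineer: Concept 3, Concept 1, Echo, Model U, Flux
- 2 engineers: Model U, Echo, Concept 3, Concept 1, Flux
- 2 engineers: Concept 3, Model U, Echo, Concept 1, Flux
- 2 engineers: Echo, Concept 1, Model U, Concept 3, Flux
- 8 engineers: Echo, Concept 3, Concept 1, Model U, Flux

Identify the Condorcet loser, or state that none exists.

Pairwise majorities:
Echo–Flux: Echo 15–0.
Echo vs Model U: Echo, 11–4.
Echo vs Concept 3: Echo is ranked higher on 2+2+8 = 12 ballots, Concept 3 on 3. Echo wins 12–3.
Echo vs Concept 1: Echo is ranked higher on 2+2+2+8 = 14 ballots, Concept 1 on 1. Echo wins 14–1.
Flux vs Model U: 0 for Flux, 15 for Model U — Model U by 15–0.
Flux vs Concept 3: Concept 3, 15–0.
Flux–Concept 1: Concept 1 15–0.
Model U vs Concept 3: Model U preferred on 2+2 = 4 ballots; Concept 3 wins 11–4.
Model U vs Concept 1: Concept 1, 11–4.
Concept 3 vs Concept 1: Concept 3 is ranked higher on 1+2+2+8 = 13 ballots, Concept 1 on 2. Concept 3 wins 13–2.
Flux is beaten in every head-to-head and is the Condorcet loser.

Flux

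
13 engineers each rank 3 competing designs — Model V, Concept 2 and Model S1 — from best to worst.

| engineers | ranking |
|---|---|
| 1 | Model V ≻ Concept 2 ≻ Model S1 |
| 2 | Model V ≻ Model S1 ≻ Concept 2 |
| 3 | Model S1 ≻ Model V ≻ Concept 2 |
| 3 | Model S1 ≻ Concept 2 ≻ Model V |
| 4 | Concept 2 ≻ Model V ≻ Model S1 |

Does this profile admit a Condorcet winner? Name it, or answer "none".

none

Pairwise majorities:
Model V vs Concept 2: 1+2+3 = 6 for Model V, 7 for Concept 2 — Concept 2 by 7–6.
Model V–Model S1: Model V 7–6.
Concept 2–Model S1: Model S1 8–5.
No design is unbeaten: Model V loses to Concept 2; Concept 2 loses to Model S1; Model S1 loses to Model V. In particular Model V beats Model S1 beats Concept 2 beats Model V is a majority cycle — no Condorcet winner exists.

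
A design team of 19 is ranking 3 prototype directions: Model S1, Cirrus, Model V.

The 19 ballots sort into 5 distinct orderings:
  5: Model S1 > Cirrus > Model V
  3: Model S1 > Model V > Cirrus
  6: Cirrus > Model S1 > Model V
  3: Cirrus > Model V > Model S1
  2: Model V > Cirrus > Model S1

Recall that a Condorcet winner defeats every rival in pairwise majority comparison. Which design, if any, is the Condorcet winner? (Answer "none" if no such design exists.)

Head-to-head results (19 engineers):
Model S1 vs Cirrus: Cirrus, 11–8.
Model S1–Model V: Model S1 14–5.
Cirrus vs Model V: Cirrus, 14–5.
Only Cirrus has no losses; Cirrus is the Condorcet winner.

Cirrus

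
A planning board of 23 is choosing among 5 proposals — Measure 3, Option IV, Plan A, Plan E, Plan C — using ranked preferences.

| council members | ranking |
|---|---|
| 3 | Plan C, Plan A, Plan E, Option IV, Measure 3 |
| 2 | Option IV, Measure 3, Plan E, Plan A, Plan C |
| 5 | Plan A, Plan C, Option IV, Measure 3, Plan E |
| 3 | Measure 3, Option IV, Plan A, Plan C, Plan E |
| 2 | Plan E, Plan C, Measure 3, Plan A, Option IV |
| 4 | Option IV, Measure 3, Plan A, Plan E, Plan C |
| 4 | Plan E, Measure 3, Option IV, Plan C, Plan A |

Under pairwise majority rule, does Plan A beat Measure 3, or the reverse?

Measure 3

Ballots ranking Plan A above Measure 3: 3 + 5 = 8.
Ballots ranking Measure 3 above Plan A: 23 − 8 = 15.
Measure 3 wins the head-to-head 15–8.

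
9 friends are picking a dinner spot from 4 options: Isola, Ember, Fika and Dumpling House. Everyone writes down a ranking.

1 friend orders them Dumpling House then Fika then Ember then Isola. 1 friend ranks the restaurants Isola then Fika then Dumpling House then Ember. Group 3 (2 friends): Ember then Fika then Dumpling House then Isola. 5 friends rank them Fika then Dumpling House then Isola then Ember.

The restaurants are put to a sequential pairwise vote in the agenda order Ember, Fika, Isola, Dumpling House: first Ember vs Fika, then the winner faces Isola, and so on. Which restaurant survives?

Round 1: Ember vs Fika — 2–7, Fika advances.
Round 2: Fika vs Isola — 8–1, Fika advances.
Round 3: Fika vs Dumpling House — 8–1, Fika advances.
The agenda winner is Fika.

Fika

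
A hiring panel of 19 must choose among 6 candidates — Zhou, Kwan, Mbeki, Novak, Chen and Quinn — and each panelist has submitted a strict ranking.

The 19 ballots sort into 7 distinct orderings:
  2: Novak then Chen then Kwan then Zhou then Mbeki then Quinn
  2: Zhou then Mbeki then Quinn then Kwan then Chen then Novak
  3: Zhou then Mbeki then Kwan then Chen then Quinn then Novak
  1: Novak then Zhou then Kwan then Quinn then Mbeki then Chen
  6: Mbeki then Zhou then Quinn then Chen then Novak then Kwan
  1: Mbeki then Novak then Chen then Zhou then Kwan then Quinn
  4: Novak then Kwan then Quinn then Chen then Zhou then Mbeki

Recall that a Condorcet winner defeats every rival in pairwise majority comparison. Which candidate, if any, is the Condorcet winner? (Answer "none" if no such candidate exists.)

Zhou

Pairwise majorities:
Zhou vs Kwan: Zhou is ranked higher on 2+3+1+6+1 = 13 ballots, Kwan on 6. Zhou wins 13–6.
Zhou vs Mbeki: 12 to 7, Zhou.
Zhou vs Novak: 2+3+6 = 11 for Zhou, 8 for Novak — Zhou by 11–8.
Zhou vs Chen: 2+3+1+6 = 12 for Zhou, 7 for Chen — Zhou by 12–7.
Zhou vs Quinn: 15 to 4, Zhou.
Kwan vs Mbeki: Kwan is ranked higher on 2+1+4 = 7 ballots, Mbeki on 12. Mbeki wins 12–7.
Kwan vs Novak: Kwan is ranked higher on 2+3 = 5 ballots, Novak on 14. Novak wins 14–5.
Kwan vs Chen: 2+3+1+4 = 10 for Kwan, 9 for Chen — Kwan by 10–9.
Kwan vs Quinn: Kwan is ranked higher on 2+3+1+1+4 = 11 ballots, Quinn on 8. Kwan wins 11–8.
Mbeki vs Novak: Mbeki preferred on 2+3+6+1 = 12 ballots; Mbeki wins 12–7.
Mbeki vs Chen: Mbeki is ranked higher on 2+3+1+6+1 = 13 ballots, Chen on 6. Mbeki wins 13–6.
Mbeki vs Quinn: Mbeki preferred on 2+2+3+6+1 = 14 ballots; Mbeki wins 14–5.
Novak vs Chen: Novak is ranked higher on 2+1+1+4 = 8 ballots, Chen on 11. Chen wins 11–8.
Novak vs Quinn: 8 to 11, Quinn.
Chen vs Quinn: 2+3+1 = 6 for Chen, 13 for Quinn — Quinn by 13–6.
Zhou defeats every rival head-to-head and is the Condorcet winner.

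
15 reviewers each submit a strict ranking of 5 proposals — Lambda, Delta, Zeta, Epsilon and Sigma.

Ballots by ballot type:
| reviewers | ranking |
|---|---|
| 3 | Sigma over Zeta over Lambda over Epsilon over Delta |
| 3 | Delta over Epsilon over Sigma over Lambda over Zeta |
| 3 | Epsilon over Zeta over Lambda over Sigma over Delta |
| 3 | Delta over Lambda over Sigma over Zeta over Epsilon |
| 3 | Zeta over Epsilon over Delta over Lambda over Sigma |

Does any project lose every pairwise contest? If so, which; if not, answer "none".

none

Pairwise majorities:
Lambda vs Delta: 3+3 = 6 for Lambda, 9 for Delta — Delta by 9–6.
Lambda–Zeta: Zeta 9–6.
Lambda–Epsilon: Epsilon 9–6.
Lambda vs Sigma: 3+3+3 = 9 for Lambda, 6 for Sigma — Lambda by 9–6.
Delta vs Zeta: 3+3 = 6 for Delta, 9 for Zeta — Zeta by 9–6.
Delta vs Epsilon: Epsilon wins 9–6.
Delta vs Sigma: Delta, 9–6.
Zeta–Epsilon: Zeta 9–6.
Zeta vs Sigma: Zeta preferred on 3+3 = 6 ballots; Sigma wins 9–6.
Epsilon vs Sigma: Epsilon is ranked higher on 3+3+3 = 9 ballots, Sigma on 6. Epsilon wins 9–6.
No project is winless: Lambda beats Sigma; Delta beats Lambda; Zeta beats Lambda; Epsilon beats Lambda; Sigma beats Zeta. There is no Condorcet loser.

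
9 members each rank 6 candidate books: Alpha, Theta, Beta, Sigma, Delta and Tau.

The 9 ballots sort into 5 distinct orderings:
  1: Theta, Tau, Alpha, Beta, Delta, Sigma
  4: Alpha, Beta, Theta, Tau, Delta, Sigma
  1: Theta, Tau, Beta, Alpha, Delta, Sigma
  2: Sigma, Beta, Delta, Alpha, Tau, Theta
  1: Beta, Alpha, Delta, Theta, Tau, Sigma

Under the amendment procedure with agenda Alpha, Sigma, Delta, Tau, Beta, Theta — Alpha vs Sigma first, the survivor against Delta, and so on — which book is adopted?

Alpha

Round 1: Alpha vs Sigma — 7–2, Alpha advances.
Round 2: Alpha vs Delta — 7–2, Alpha advances.
Round 3: Alpha vs Tau — 7–2, Alpha advances.
Round 4: Alpha vs Beta — 5–4, Alpha advances.
Round 5: Alpha vs Theta — 7–2, Alpha advances.
The agenda winner is Alpha.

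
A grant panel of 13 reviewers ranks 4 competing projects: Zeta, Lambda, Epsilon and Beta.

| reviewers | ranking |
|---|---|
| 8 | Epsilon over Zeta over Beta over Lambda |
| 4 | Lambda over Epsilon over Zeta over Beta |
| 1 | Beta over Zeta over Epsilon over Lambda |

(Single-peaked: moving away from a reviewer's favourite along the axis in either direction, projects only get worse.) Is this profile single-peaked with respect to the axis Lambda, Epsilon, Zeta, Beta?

Axis positions: Lambda=1, Epsilon=2, Zeta=3, Beta=4.
Type 1 (peak Epsilon at position 2): ranking walks positions 2-3-4-1, expanding outward from the peak — single-peaked.
Type 2 (peak Lambda at position 1): ranking walks positions 1-2-3-4, expanding outward from the peak — single-peaked.
Type 3 (peak Beta at position 4): ranking walks positions 4-3-2-1, expanding outward from the peak — single-peaked.
Every ranking is single-peaked on this axis.

yes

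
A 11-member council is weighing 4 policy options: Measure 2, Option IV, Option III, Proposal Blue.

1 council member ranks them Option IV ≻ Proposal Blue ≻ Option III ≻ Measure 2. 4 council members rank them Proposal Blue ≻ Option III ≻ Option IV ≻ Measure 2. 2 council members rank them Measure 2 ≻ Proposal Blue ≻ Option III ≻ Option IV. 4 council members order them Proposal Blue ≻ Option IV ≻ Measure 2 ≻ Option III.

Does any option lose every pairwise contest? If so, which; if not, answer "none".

none

Pairwise majorities:
Measure 2 vs Option IV: Option IV wins 9–2.
Measure 2 vs Option III: Measure 2 preferred on 2+4 = 6 ballots; Measure 2 wins 6–5.
Measure 2 vs Proposal Blue: 2 to 9, Proposal Blue.
Option IV vs Option III: 5 to 6, Option III.
Option IV vs Proposal Blue: Option IV is ranked higher on 1 ballot, Proposal Blue on 10. Proposal Blue wins 10–1.
Option III vs Proposal Blue: Option III is ranked higher on 0 ballots, Proposal Blue on 11. Proposal Blue wins 11–0.
Each option has at least one pairwise win (Measure 2 beats Option III; Option IV beats Measure 2; Option III beats Option IV; Proposal Blue beats Measure 2) — no Condorcet loser.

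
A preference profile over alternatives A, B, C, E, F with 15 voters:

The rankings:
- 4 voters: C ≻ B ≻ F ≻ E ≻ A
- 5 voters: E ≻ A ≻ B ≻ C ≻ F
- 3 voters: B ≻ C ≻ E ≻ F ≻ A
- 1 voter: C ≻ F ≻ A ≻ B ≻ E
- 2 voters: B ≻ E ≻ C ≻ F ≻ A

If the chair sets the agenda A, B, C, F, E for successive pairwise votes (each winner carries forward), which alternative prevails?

Round 1: A vs B — 6–9, B advances.
Round 2: B vs C — 10–5, B advances.
Round 3: B vs F — 14–1, B advances.
Round 4: B vs E — 10–5, B advances.
The agenda winner is B.

B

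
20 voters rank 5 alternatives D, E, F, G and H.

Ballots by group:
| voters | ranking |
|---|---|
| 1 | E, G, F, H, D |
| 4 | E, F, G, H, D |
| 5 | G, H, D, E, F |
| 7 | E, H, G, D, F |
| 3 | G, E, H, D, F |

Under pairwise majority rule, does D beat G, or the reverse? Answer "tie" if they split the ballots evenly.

G

No ballot ranks D above G: 0.
Ballots ranking G above D: 20 − 0 = 20.
G wins the head-to-head 20–0.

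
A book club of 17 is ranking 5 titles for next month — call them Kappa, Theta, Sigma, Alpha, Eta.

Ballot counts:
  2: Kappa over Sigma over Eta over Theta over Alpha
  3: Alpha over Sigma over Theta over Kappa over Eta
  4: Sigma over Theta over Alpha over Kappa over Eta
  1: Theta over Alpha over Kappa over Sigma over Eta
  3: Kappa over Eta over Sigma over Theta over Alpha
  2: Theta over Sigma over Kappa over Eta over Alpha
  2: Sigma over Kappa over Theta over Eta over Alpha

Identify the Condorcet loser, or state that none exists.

Head-to-head results (17 members):
Kappa vs Theta: Kappa is ranked higher on 2+3+2 = 7 ballots, Theta on 10. Theta wins 10–7.
Kappa vs Sigma: 2+1+3 = 6 for Kappa, 11 for Sigma — Sigma by 11–6.
Kappa vs Alpha: Kappa wins 9–8.
Kappa vs Eta: 17 to 0, Kappa.
Theta vs Sigma: Theta is ranked higher on 1+2 = 3 ballots, Sigma on 14. Sigma wins 14–3.
Theta vs Alpha: 2+4+1+3+2+2 = 14 for Theta, 3 for Alpha — Theta by 14–3.
Theta vs Eta: Theta wins 12–5.
Sigma vs Alpha: 13 to 4, Sigma.
Sigma–Eta: Sigma 14–3.
Alpha vs Eta: Alpha is ranked higher on 3+4+1 = 8 ballots, Eta on 9. Eta wins 9–8.
Alpha loses to every other book — it is the Condorcet loser.

Alpha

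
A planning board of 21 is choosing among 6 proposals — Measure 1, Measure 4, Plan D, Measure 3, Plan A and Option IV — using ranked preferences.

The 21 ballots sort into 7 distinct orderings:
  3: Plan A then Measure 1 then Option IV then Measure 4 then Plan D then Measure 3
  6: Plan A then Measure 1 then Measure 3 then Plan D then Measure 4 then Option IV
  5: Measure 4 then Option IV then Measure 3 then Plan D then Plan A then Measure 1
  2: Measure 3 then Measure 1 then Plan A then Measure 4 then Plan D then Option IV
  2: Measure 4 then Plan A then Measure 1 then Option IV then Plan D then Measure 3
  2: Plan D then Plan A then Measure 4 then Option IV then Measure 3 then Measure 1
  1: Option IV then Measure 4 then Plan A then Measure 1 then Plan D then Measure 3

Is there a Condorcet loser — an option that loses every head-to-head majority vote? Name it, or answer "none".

Plan D

Head-to-head results (21 council members):
Measure 1 vs Measure 4: Measure 1, 11–10.
Measure 1 vs Plan D: Measure 1, 14–7.
Measure 1 vs Measure 3: Measure 1 preferred on 3+6+2+1 = 12 ballots; Measure 1 wins 12–9.
Measure 1 vs Plan A: Plan A, 19–2.
Measure 1 vs Option IV: Measure 1 preferred on 3+6+2+2 = 13 ballots; Measure 1 wins 13–8.
Measure 4–Plan D: Measure 4 13–8.
Measure 4–Measure 3: Measure 4 13–8.
Measure 4 vs Plan A: Plan A wins 13–8.
Measure 4 vs Option IV: Measure 4 preferred on 6+5+2+2+2 = 17 ballots; Measure 4 wins 17–4.
Plan D vs Measure 3: 3+2+2+1 = 8 for Plan D, 13 for Measure 3 — Measure 3 by 13–8.
Plan D vs Plan A: Plan A wins 14–7.
Plan D vs Option IV: 10 to 11, Option IV.
Measure 3 vs Plan A: Plan A, 14–7.
Measure 3 vs Option IV: Measure 3 is ranked higher on 6+2 = 8 ballots, Option IV on 13. Option IV wins 13–8.
Plan A vs Option IV: 15 to 6, Plan A.
Plan D loses to every other option — it is the Condorcet loser.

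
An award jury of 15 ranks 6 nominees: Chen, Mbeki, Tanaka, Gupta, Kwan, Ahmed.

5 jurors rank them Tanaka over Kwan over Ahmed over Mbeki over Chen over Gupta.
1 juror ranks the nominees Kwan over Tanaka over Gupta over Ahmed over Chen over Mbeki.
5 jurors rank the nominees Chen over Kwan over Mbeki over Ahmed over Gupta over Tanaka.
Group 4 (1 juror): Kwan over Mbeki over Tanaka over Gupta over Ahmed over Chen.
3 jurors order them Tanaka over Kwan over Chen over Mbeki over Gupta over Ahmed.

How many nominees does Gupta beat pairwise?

Gupta against each rival (15 jurors):
Gupta–Chen: Chen 13–2.
Gupta vs Mbeki: Mbeki, 14–1.
Gupta vs Tanaka: Tanaka, 10–5.
Gupta vs Kwan: 0 for Gupta, 15 for Kwan — Kwan by 15–0.
Gupta vs Ahmed: Ahmed, 10–5.
Gupta beats no one; loses to Chen, Mbeki, Tanaka, Kwan, Ahmed — 0 pairwise wins.

0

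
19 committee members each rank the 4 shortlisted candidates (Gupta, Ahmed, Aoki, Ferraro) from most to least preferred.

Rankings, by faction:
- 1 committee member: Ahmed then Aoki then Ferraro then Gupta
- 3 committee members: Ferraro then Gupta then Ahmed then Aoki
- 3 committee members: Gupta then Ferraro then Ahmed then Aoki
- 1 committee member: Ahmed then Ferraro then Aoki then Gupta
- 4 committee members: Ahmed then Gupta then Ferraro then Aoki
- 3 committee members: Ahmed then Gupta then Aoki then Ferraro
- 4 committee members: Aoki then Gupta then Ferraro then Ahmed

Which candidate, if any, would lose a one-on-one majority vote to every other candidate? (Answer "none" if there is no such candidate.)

Aoki

Head-to-head results (19 committee members):
Gupta vs Ahmed: Gupta wins 10–9.
Gupta vs Aoki: Gupta wins 13–6.
Gupta vs Ferraro: Gupta wins 14–5.
Ahmed–Aoki: Ahmed 15–4.
Ahmed vs Ferraro: Ferraro wins 10–9.
Aoki vs Ferraro: 1+3+4 = 8 for Aoki, 11 for Ferraro — Ferraro by 11–8.
Only Aoki has no wins; Aoki is the Condorcet loser.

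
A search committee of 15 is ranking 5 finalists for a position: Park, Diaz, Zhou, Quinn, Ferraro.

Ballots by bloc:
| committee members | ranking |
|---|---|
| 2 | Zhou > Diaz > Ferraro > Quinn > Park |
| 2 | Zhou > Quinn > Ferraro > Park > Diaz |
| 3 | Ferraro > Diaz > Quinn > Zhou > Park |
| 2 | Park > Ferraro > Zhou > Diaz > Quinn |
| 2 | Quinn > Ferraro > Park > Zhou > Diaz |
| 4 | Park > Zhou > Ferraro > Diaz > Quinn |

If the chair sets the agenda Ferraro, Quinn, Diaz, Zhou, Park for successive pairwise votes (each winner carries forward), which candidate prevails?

Park

Round 1: Ferraro vs Quinn — 11–4, Ferraro advances.
Round 2: Ferraro vs Diaz — 13–2, Ferraro advances.
Round 3: Ferraro vs Zhou — 7–8, Zhou advances.
Round 4: Zhou vs Park — 7–8, Park advances.
Park survives the agenda.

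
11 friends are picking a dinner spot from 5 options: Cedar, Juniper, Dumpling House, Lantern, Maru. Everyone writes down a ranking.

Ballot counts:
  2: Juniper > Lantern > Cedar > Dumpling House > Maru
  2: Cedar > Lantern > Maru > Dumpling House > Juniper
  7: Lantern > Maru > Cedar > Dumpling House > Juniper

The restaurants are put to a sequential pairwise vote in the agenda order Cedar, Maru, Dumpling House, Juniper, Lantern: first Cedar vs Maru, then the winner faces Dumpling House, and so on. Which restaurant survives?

Round 1: Cedar vs Maru — 4–7, Maru advances.
Round 2: Maru vs Dumpling House — 9–2, Maru advances.
Round 3: Maru vs Juniper — 9–2, Maru advances.
Round 4: Maru vs Lantern — 0–11, Lantern advances.
Lantern survives the agenda.

Lantern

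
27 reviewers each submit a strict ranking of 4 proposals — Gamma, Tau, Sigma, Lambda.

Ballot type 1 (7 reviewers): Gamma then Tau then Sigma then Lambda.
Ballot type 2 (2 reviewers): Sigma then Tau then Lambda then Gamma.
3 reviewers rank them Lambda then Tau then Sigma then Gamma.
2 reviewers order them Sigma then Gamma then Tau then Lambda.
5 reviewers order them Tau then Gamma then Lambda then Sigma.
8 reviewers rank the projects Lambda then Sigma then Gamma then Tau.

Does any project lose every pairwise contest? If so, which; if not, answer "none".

none

Head-to-head results (27 reviewers):
Gamma vs Tau: Gamma, 17–10.
Gamma vs Sigma: 7+5 = 12 for Gamma, 15 for Sigma — Sigma by 15–12.
Gamma vs Lambda: Gamma, 14–13.
Tau vs Sigma: Tau preferred on 7+3+5 = 15 ballots; Tau wins 15–12.
Tau vs Lambda: Tau is ranked higher on 7+2+2+5 = 16 ballots, Lambda on 11. Tau wins 16–11.
Sigma vs Lambda: Lambda wins 16–11.
No project is winless: Gamma beats Tau; Tau beats Sigma; Sigma beats Gamma; Lambda beats Sigma. There is no Condorcet loser.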